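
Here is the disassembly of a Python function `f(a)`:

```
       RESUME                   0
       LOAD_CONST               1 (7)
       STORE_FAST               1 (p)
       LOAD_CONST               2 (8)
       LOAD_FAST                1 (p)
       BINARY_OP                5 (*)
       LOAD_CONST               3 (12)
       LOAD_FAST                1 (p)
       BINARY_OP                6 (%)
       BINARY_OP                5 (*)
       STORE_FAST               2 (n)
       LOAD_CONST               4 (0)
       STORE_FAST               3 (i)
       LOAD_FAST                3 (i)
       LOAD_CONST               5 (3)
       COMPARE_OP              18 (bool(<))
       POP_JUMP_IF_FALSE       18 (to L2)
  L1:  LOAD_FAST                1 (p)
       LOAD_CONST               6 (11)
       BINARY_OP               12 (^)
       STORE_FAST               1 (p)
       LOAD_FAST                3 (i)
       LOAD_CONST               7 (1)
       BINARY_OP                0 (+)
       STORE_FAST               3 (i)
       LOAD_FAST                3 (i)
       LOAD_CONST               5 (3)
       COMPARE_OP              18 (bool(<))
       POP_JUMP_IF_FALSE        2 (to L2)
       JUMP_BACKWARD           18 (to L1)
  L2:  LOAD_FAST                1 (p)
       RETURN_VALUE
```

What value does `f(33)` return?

12

LOAD_CONST → push 7. Stack: [7]
STORE_FAST p → p=7. Stack: []
LOAD_CONST → push 8. Stack: [8]
LOAD_FAST p → push 7. Stack: [8, 7]
BINARY_OP * → 8 * 7 = 56. Stack: [56]
LOAD_CONST → push 12. Stack: [56, 12]
LOAD_FAST p → push 7. Stack: [56, 12, 7]
BINARY_OP % → 12 % 7 = 5. Stack: [56, 5]
BINARY_OP * → 56 * 5 = 280. Stack: [280]
STORE_FAST n → n=280. Stack: []
LOAD_CONST → push 0. Stack: [0]
STORE_FAST i → i=0. Stack: []
LOAD_FAST i → push 0. Stack: [0]
LOAD_CONST → push 3. Stack: [0, 3]
COMPARE_OP bool(<) → 0 vs 3 = True. Stack: [True]
POP_JUMP_IF_FALSE → pop True; no jump. Stack: []
LOAD_FAST p → push 7. Stack: [7]
LOAD_CONST → push 11. Stack: [7, 11]
BINARY_OP ^ → 7 ^ 11 = 12. Stack: [12]
STORE_FAST p → p=12. Stack: []
LOAD_FAST i → push 0. Stack: [0]
LOAD_CONST → push 1. Stack: [0, 1]
BINARY_OP + → 0 + 1 = 1. Stack: [1]
STORE_FAST i → i=1. Stack: []
LOAD_FAST i → push 1. Stack: [1]
LOAD_CONST → push 3. Stack: [1, 3]
COMPARE_OP bool(<) → 1 vs 3 = True. Stack: [True]
POP_JUMP_IF_FALSE → pop True; no jump. Stack: []
LOAD_FAST p → push 12. Stack: [12]
LOAD_CONST → push 11. Stack: [12, 11]
BINARY_OP ^ → 12 ^ 11 = 7. Stack: [7]
STORE_FAST p → p=7. Stack: []
LOAD_FAST i → push 1. Stack: [1]
LOAD_CONST → push 1. Stack: [1, 1]
BINARY_OP + → 1 + 1 = 2. Stack: [2]
STORE_FAST i → i=2. Stack: []
LOAD_FAST i → push 2. Stack: [2]
LOAD_CONST → push 3. Stack: [2, 3]
COMPARE_OP bool(<) → 2 vs 3 = True. Stack: [True]
POP_JUMP_IF_FALSE → pop True; no jump. Stack: []
LOAD_FAST p → push 7. Stack: [7]
LOAD_CONST → push 11. Stack: [7, 11]
BINARY_OP ^ → 7 ^ 11 = 12. Stack: [12]
STORE_FAST p → p=12. Stack: []
LOAD_FAST i → push 2. Stack: [2]
LOAD_CONST → push 1. Stack: [2, 1]
BINARY_OP + → 2 + 1 = 3. Stack: [3]
STORE_FAST i → i=3. Stack: []
LOAD_FAST i → push 3. Stack: [3]
LOAD_CONST → push 3. Stack: [3, 3]
COMPARE_OP bool(<) → 3 vs 3 = False. Stack: [False]
POP_JUMP_IF_FALSE → pop False; jump. Stack: []
LOAD_FAST p → push 12. Stack: [12]
RETURN_VALUE → return 12.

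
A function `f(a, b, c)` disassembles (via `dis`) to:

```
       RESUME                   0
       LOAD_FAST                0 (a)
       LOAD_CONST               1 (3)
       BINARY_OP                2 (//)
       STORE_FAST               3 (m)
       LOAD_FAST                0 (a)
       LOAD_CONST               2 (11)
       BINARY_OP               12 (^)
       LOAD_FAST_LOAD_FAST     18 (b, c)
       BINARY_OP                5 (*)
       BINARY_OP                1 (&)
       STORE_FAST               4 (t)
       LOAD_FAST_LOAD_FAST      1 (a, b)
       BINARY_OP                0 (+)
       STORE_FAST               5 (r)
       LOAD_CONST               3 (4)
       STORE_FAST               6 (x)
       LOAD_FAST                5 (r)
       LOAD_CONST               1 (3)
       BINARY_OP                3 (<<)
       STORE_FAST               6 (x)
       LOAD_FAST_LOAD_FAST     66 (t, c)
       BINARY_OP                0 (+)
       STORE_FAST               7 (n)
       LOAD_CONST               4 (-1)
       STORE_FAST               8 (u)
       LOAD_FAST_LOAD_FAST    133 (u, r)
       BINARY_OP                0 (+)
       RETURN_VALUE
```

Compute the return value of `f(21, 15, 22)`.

LOAD_FAST a → push 21. Stack: [21]
LOAD_CONST → push 3. Stack: [21, 3]
BINARY_OP // → 21 // 3 = 7. Stack: [7]
STORE_FAST m → m=7. Stack: []
LOAD_FAST a → push 21. Stack: [21]
LOAD_CONST → push 11. Stack: [21, 11]
BINARY_OP ^ → 21 ^ 11 = 30. Stack: [30]
LOAD_FAST_LOAD_FAST b,c → push 15,22. Stack: [30, 15, 22]
BINARY_OP * → 15 * 22 = 330. Stack: [30, 330]
BINARY_OP & → 30 & 330 = 10. Stack: [10]
STORE_FAST t → t=10. Stack: []
LOAD_FAST_LOAD_FAST a,b → push 21,15. Stack: [21, 15]
BINARY_OP + → 21 + 15 = 36. Stack: [36]
STORE_FAST r → r=36. Stack: []
LOAD_CONST → push 4. Stack: [4]
STORE_FAST x → x=4. Stack: []
LOAD_FAST r → push 36. Stack: [36]
LOAD_CONST → push 3. Stack: [36, 3]
BINARY_OP << → 36 << 3 = 288. Stack: [288]
STORE_FAST x → x=288. Stack: []
LOAD_FAST_LOAD_FAST t,c → push 10,22. Stack: [10, 22]
BINARY_OP + → 10 + 22 = 32. Stack: [32]
STORE_FAST n → n=32. Stack: []
LOAD_CONST → push -1. Stack: [-1]
STORE_FAST u → u=-1. Stack: []
LOAD_FAST_LOAD_FAST u,r → push -1,36. Stack: [-1, 36]
BINARY_OP + → -1 + 36 = 35. Stack: [35]
RETURN_VALUE → return 35.

35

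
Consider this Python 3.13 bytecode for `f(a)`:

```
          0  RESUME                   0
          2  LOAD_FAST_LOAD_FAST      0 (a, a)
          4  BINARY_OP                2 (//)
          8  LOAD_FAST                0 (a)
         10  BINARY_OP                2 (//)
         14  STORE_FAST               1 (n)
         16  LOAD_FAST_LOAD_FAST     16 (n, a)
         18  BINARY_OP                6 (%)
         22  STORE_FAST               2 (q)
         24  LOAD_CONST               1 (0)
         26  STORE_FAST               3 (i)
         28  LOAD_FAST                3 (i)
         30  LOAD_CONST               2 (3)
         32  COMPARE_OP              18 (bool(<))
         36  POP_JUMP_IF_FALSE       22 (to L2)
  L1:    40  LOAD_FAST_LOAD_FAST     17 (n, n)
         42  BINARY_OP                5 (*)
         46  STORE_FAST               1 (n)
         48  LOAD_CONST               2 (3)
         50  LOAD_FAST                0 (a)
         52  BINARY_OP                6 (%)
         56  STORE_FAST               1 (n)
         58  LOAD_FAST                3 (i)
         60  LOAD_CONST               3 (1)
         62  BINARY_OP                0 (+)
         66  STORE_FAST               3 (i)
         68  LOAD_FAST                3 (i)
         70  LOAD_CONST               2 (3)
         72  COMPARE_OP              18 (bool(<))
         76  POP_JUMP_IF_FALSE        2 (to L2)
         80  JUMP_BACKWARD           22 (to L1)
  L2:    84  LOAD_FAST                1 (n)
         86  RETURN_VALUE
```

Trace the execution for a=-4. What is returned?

LOAD_FAST_LOAD_FAST a,a → push -4,-4. Stack: [-4, -4]
BINARY_OP // → -4 // -4 = 1. Stack: [1]
LOAD_FAST a → push -4. Stack: [1, -4]
BINARY_OP // → 1 // -4 = -1. Stack: [-1]
STORE_FAST n → n=-1. Stack: []
LOAD_FAST_LOAD_FAST n,a → push -1,-4. Stack: [-1, -4]
BINARY_OP % → -1 % -4 = -1. Stack: [-1]
STORE_FAST q → q=-1. Stack: []
LOAD_CONST → push 0. Stack: [0]
STORE_FAST i → i=0. Stack: []
LOAD_FAST i → push 0. Stack: [0]
LOAD_CONST → push 3. Stack: [0, 3]
COMPARE_OP bool(<) → 0 vs 3 = True. Stack: [True]
POP_JUMP_IF_FALSE → pop True; no jump. Stack: []
LOAD_FAST_LOAD_FAST n,n → push -1,-1. Stack: [-1, -1]
BINARY_OP * → -1 * -1 = 1. Stack: [1]
STORE_FAST n → n=1. Stack: []
LOAD_CONST → push 3. Stack: [3]
LOAD_FAST a → push -4. Stack: [3, -4]
BINARY_OP % → 3 % -4 = -1. Stack: [-1]
STORE_FAST n → n=-1. Stack: []
LOAD_FAST i → push 0. Stack: [0]
LOAD_CONST → push 1. Stack: [0, 1]
BINARY_OP + → 0 + 1 = 1. Stack: [1]
STORE_FAST i → i=1. Stack: []
LOAD_FAST i → push 1. Stack: [1]
LOAD_CONST → push 3. Stack: [1, 3]
COMPARE_OP bool(<) → 1 vs 3 = True. Stack: [True]
POP_JUMP_IF_FALSE → pop True; no jump. Stack: []
LOAD_FAST_LOAD_FAST n,n → push -1,-1. Stack: [-1, -1]
BINARY_OP * → -1 * -1 = 1. Stack: [1]
STORE_FAST n → n=1. Stack: []
LOAD_CONST → push 3. Stack: [3]
LOAD_FAST a → push -4. Stack: [3, -4]
BINARY_OP % → 3 % -4 = -1. Stack: [-1]
STORE_FAST n → n=-1. Stack: []
LOAD_FAST i → push 1. Stack: [1]
LOAD_CONST → push 1. Stack: [1, 1]
BINARY_OP + → 1 + 1 = 2. Stack: [2]
STORE_FAST i → i=2. Stack: []
LOAD_FAST i → push 2. Stack: [2]
LOAD_CONST → push 3. Stack: [2, 3]
COMPARE_OP bool(<) → 2 vs 3 = True. Stack: [True]
POP_JUMP_IF_FALSE → pop True; no jump. Stack: []
LOAD_FAST_LOAD_FAST n,n → push -1,-1. Stack: [-1, -1]
BINARY_OP * → -1 * -1 = 1. Stack: [1]
STORE_FAST n → n=1. Stack: []
LOAD_CONST → push 3. Stack: [3]
LOAD_FAST a → push -4. Stack: [3, -4]
BINARY_OP % → 3 % -4 = -1. Stack: [-1]
STORE_FAST n → n=-1. Stack: []
LOAD_FAST i → push 2. Stack: [2]
LOAD_CONST → push 1. Stack: [2, 1]
BINARY_OP + → 2 + 1 = 3. Stack: [3]
STORE_FAST i → i=3. Stack: []
LOAD_FAST i → push 3. Stack: [3]
LOAD_CONST → push 3. Stack: [3, 3]
COMPARE_OP bool(<) → 3 vs 3 = False. Stack: [False]
POP_JUMP_IF_FALSE → pop False; jump. Stack: []
LOAD_FAST n → push -1. Stack: [-1]
RETURN_VALUE → return -1.

-1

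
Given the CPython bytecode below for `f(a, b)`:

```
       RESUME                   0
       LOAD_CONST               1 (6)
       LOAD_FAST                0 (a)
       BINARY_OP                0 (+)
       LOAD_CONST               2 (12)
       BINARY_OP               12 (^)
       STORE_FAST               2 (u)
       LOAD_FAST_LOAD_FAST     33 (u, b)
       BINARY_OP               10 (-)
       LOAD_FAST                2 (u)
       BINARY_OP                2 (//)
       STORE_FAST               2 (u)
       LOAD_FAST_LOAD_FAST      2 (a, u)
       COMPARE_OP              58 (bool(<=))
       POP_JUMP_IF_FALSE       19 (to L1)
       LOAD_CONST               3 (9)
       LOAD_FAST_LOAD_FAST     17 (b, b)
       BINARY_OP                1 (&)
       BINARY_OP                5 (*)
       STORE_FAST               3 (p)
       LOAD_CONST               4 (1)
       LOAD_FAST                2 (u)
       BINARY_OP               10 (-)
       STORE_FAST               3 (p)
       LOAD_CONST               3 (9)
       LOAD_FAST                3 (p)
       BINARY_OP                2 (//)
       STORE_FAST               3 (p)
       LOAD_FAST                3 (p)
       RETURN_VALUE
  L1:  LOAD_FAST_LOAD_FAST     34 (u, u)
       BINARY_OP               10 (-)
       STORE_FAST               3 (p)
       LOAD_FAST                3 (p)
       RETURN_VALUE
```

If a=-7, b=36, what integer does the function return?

LOAD_CONST → push 6. Stack: [6]
LOAD_FAST a → push -7. Stack: [6, -7]
BINARY_OP + → 6 + -7 = -1. Stack: [-1]
LOAD_CONST → push 12. Stack: [-1, 12]
BINARY_OP ^ → -1 ^ 12 = -13. Stack: [-13]
STORE_FAST u → u=-13. Stack: []
LOAD_FAST_LOAD_FAST u,b → push -13,36. Stack: [-13, 36]
BINARY_OP - → -13 - 36 = -49. Stack: [-49]
LOAD_FAST u → push -13. Stack: [-49, -13]
BINARY_OP // → -49 // -13 = 3. Stack: [3]
STORE_FAST u → u=3. Stack: []
LOAD_FAST_LOAD_FAST a,u → push -7,3. Stack: [-7, 3]
COMPARE_OP bool(<=) → -7 vs 3 = True. Stack: [True]
POP_JUMP_IF_FALSE → pop True; no jump. Stack: []
LOAD_CONST → push 9. Stack: [9]
LOAD_FAST_LOAD_FAST b,b → push 36,36. Stack: [9, 36, 36]
BINARY_OP & → 36 & 36 = 36. Stack: [9, 36]
BINARY_OP * → 9 * 36 = 324. Stack: [324]
STORE_FAST p → p=324. Stack: []
LOAD_CONST → push 1. Stack: [1]
LOAD_FAST u → push 3. Stack: [1, 3]
BINARY_OP - → 1 - 3 = -2. Stack: [-2]
STORE_FAST p → p=-2. Stack: []
LOAD_CONST → push 9. Stack: [9]
LOAD_FAST p → push -2. Stack: [9, -2]
BINARY_OP // → 9 // -2 = -5. Stack: [-5]
STORE_FAST p → p=-5. Stack: []
LOAD_FAST p → push -5. Stack: [-5]
RETURN_VALUE → return -5.

-5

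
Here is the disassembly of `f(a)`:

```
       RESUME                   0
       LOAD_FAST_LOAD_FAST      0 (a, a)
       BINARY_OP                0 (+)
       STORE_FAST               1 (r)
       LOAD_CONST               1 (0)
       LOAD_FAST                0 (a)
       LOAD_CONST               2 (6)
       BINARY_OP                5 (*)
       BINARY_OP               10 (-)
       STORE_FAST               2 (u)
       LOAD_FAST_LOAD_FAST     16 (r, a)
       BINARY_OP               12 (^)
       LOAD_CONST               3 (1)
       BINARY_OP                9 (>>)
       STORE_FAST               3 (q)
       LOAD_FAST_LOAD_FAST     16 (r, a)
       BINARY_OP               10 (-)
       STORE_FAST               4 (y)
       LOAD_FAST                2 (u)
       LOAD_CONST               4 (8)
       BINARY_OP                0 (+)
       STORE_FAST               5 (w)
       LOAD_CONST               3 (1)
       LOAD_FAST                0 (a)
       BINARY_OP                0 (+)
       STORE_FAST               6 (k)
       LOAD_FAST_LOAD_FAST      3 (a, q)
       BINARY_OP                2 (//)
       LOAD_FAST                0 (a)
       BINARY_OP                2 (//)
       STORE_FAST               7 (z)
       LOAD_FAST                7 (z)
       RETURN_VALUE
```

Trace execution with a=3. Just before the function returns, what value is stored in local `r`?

6

LOAD_FAST_LOAD_FAST a,a → push 3,3. Stack: [3, 3]
BINARY_OP + → 3 + 3 = 6. Stack: [6]
STORE_FAST r → r=6. Stack: []
LOAD_CONST → push 0. Stack: [0]
LOAD_FAST a → push 3. Stack: [0, 3]
LOAD_CONST → push 6. Stack: [0, 3, 6]
BINARY_OP * → 3 * 6 = 18. Stack: [0, 18]
BINARY_OP - → 0 - 18 = -18. Stack: [-18]
STORE_FAST u → u=-18. Stack: []
LOAD_FAST_LOAD_FAST r,a → push 6,3. Stack: [6, 3]
BINARY_OP ^ → 6 ^ 3 = 5. Stack: [5]
LOAD_CONST → push 1. Stack: [5, 1]
BINARY_OP >> → 5 >> 1 = 2. Stack: [2]
STORE_FAST q → q=2. Stack: []
LOAD_FAST_LOAD_FAST r,a → push 6,3. Stack: [6, 3]
BINARY_OP - → 6 - 3 = 3. Stack: [3]
STORE_FAST y → y=3. Stack: []
LOAD_FAST u → push -18. Stack: [-18]
LOAD_CONST → push 8. Stack: [-18, 8]
BINARY_OP + → -18 + 8 = -10. Stack: [-10]
STORE_FAST w → w=-10. Stack: []
LOAD_CONST → push 1. Stack: [1]
LOAD_FAST a → push 3. Stack: [1, 3]
BINARY_OP + → 1 + 3 = 4. Stack: [4]
STORE_FAST k → k=4. Stack: []
LOAD_FAST_LOAD_FAST a,q → push 3,2. Stack: [3, 2]
BINARY_OP // → 3 // 2 = 1. Stack: [1]
LOAD_FAST a → push 3. Stack: [1, 3]
BINARY_OP // → 1 // 3 = 0. Stack: [0]
STORE_FAST z → z=0. Stack: []
LOAD_FAST z → push 0. Stack: [0]
RETURN_VALUE → return 0.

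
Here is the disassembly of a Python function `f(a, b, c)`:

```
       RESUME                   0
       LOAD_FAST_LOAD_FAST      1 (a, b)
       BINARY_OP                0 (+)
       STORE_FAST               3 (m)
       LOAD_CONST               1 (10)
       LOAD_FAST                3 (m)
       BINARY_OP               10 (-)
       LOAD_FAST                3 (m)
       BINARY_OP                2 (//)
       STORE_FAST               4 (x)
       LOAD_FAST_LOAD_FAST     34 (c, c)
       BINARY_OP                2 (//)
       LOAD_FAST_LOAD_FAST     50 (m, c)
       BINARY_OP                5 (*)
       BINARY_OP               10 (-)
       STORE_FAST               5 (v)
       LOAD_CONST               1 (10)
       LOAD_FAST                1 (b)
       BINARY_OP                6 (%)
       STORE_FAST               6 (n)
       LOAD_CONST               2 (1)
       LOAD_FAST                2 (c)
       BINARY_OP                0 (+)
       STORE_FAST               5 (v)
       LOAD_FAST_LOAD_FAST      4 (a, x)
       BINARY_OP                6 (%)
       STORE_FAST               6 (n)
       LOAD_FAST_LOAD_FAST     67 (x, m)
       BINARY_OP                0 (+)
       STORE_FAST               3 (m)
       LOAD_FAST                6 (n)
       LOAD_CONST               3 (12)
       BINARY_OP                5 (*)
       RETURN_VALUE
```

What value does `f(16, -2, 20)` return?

LOAD_FAST_LOAD_FAST a,b → push 16,-2. Stack: [16, -2]
BINARY_OP + → 16 + -2 = 14. Stack: [14]
STORE_FAST m → m=14. Stack: []
LOAD_CONST → push 10. Stack: [10]
LOAD_FAST m → push 14. Stack: [10, 14]
BINARY_OP - → 10 - 14 = -4. Stack: [-4]
LOAD_FAST m → push 14. Stack: [-4, 14]
BINARY_OP // → -4 // 14 = -1. Stack: [-1]
STORE_FAST x → x=-1. Stack: []
LOAD_FAST_LOAD_FAST c,c → push 20,20. Stack: [20, 20]
BINARY_OP // → 20 // 20 = 1. Stack: [1]
LOAD_FAST_LOAD_FAST m,c → push 14,20. Stack: [1, 14, 20]
BINARY_OP * → 14 * 20 = 280. Stack: [1, 280]
BINARY_OP - → 1 - 280 = -279. Stack: [-279]
STORE_FAST v → v=-279. Stack: []
LOAD_CONST → push 10. Stack: [10]
LOAD_FAST b → push -2. Stack: [10, -2]
BINARY_OP % → 10 % -2 = 0. Stack: [0]
STORE_FAST n → n=0. Stack: []
LOAD_CONST → push 1. Stack: [1]
LOAD_FAST c → push 20. Stack: [1, 20]
BINARY_OP + → 1 + 20 = 21. Stack: [21]
STORE_FAST v → v=21. Stack: []
LOAD_FAST_LOAD_FAST a,x → push 16,-1. Stack: [16, -1]
BINARY_OP % → 16 % -1 = 0. Stack: [0]
STORE_FAST n → n=0. Stack: []
LOAD_FAST_LOAD_FAST x,m → push -1,14. Stack: [-1, 14]
BINARY_OP + → -1 + 14 = 13. Stack: [13]
STORE_FAST m → m=13. Stack: []
LOAD_FAST n → push 0. Stack: [0]
LOAD_CONST → push 12. Stack: [0, 12]
BINARY_OP * → 0 * 12 = 0. Stack: [0]
RETURN_VALUE → return 0.

0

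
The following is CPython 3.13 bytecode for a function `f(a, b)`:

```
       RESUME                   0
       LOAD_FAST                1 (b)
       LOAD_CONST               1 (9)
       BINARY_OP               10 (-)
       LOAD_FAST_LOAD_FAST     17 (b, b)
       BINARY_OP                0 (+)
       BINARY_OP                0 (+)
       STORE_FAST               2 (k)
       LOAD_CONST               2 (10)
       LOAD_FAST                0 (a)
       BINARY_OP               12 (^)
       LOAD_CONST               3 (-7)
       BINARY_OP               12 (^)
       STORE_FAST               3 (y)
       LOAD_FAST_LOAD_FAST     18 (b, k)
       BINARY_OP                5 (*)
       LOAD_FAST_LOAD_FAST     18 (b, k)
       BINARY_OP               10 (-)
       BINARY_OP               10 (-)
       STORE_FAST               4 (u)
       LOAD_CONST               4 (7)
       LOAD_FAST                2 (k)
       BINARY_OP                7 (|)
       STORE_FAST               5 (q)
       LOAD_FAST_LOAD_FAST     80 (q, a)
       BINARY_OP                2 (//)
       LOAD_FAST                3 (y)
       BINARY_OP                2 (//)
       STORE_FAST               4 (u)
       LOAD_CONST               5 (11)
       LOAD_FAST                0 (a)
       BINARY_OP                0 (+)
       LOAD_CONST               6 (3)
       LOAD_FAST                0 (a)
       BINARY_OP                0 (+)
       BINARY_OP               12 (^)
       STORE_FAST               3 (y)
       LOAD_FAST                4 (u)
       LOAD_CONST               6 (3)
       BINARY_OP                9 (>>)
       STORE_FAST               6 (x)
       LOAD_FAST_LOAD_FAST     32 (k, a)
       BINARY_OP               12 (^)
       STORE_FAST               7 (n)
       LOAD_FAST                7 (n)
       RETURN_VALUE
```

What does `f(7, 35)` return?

103

LOAD_FAST b → push 35. Stack: [35]
LOAD_CONST → push 9. Stack: [35, 9]
BINARY_OP - → 35 - 9 = 26. Stack: [26]
LOAD_FAST_LOAD_FAST b,b → push 35,35. Stack: [26, 35, 35]
BINARY_OP + → 35 + 35 = 70. Stack: [26, 70]
BINARY_OP + → 26 + 70 = 96. Stack: [96]
STORE_FAST k → k=96. Stack: []
LOAD_CONST → push 10. Stack: [10]
LOAD_FAST a → push 7. Stack: [10, 7]
BINARY_OP ^ → 10 ^ 7 = 13. Stack: [13]
LOAD_CONST → push -7. Stack: [13, -7]
BINARY_OP ^ → 13 ^ -7 = -12. Stack: [-12]
STORE_FAST y → y=-12. Stack: []
LOAD_FAST_LOAD_FAST b,k → push 35,96. Stack: [35, 96]
BINARY_OP * → 35 * 96 = 3360. Stack: [3360]
LOAD_FAST_LOAD_FAST b,k → push 35,96. Stack: [3360, 35, 96]
BINARY_OP - → 35 - 96 = -61. Stack: [3360, -61]
BINARY_OP - → 3360 - -61 = 3421. Stack: [3421]
STORE_FAST u → u=3421. Stack: []
LOAD_CONST → push 7. Stack: [7]
LOAD_FAST k → push 96. Stack: [7, 96]
BINARY_OP | → 7 | 96 = 103. Stack: [103]
STORE_FAST q → q=103. Stack: []
LOAD_FAST_LOAD_FAST q,a → push 103,7. Stack: [103, 7]
BINARY_OP // → 103 // 7 = 14. Stack: [14]
LOAD_FAST y → push -12. Stack: [14, -12]
BINARY_OP // → 14 // -12 = -2. Stack: [-2]
STORE_FAST u → u=-2. Stack: []
LOAD_CONST → push 11. Stack: [11]
LOAD_FAST a → push 7. Stack: [11, 7]
BINARY_OP + → 11 + 7 = 18. Stack: [18]
LOAD_CONST → push 3. Stack: [18, 3]
LOAD_FAST a → push 7. Stack: [18, 3, 7]
BINARY_OP + → 3 + 7 = 10. Stack: [18, 10]
BINARY_OP ^ → 18 ^ 10 = 24. Stack: [24]
STORE_FAST y → y=24. Stack: []
LOAD_FAST u → push -2. Stack: [-2]
LOAD_CONST → push 3. Stack: [-2, 3]
BINARY_OP >> → -2 >> 3 = -1. Stack: [-1]
STORE_FAST x → x=-1. Stack: []
LOAD_FAST_LOAD_FAST k,a → push 96,7. Stack: [96, 7]
BINARY_OP ^ → 96 ^ 7 = 103. Stack: [103]
STORE_FAST n → n=103. Stack: []
LOAD_FAST n → push 103. Stack: [103]
RETURN_VALUE → return 103.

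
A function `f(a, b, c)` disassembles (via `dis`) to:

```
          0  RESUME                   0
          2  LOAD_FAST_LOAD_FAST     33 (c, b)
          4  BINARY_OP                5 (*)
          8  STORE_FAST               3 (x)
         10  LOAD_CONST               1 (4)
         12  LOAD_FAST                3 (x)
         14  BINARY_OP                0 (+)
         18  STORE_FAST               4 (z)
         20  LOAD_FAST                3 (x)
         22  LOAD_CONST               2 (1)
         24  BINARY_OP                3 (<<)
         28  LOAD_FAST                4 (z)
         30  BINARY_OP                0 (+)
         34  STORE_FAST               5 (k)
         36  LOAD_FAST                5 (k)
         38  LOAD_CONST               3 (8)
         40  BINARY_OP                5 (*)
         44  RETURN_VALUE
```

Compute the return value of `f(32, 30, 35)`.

25232

LOAD_FAST_LOAD_FAST c,b → push 35,30. Stack: [35, 30]
BINARY_OP * → 35 * 30 = 1050. Stack: [1050]
STORE_FAST x → x=1050. Stack: []
LOAD_CONST → push 4. Stack: [4]
LOAD_FAST x → push 1050. Stack: [4, 1050]
BINARY_OP + → 4 + 1050 = 1054. Stack: [1054]
STORE_FAST z → z=1054. Stack: []
LOAD_FAST x → push 1050. Stack: [1050]
LOAD_CONST → push 1. Stack: [1050, 1]
BINARY_OP << → 1050 << 1 = 2100. Stack: [2100]
LOAD_FAST z → push 1054. Stack: [2100, 1054]
BINARY_OP + → 2100 + 1054 = 3154. Stack: [3154]
STORE_FAST k → k=3154. Stack: []
LOAD_FAST k → push 3154. Stack: [3154]
LOAD_CONST → push 8. Stack: [3154, 8]
BINARY_OP * → 3154 * 8 = 25232. Stack: [25232]
RETURN_VALUE → return 25232.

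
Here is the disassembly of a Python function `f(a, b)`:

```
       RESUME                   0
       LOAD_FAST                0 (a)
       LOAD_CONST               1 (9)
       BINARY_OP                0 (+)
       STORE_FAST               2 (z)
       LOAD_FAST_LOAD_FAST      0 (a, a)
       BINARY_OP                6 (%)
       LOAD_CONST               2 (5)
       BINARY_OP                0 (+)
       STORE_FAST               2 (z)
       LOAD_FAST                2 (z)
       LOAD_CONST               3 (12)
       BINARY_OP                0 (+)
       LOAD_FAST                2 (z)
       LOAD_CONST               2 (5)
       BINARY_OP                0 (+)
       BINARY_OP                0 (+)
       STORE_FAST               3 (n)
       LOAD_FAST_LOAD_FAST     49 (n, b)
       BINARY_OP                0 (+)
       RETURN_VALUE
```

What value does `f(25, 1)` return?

LOAD_FAST a → push 25. Stack: [25]
LOAD_CONST → push 9. Stack: [25, 9]
BINARY_OP + → 25 + 9 = 34. Stack: [34]
STORE_FAST z → z=34. Stack: []
LOAD_FAST_LOAD_FAST a,a → push 25,25. Stack: [25, 25]
BINARY_OP % → 25 % 25 = 0. Stack: [0]
LOAD_CONST → push 5. Stack: [0, 5]
BINARY_OP + → 0 + 5 = 5. Stack: [5]
STORE_FAST z → z=5. Stack: []
LOAD_FAST z → push 5. Stack: [5]
LOAD_CONST → push 12. Stack: [5, 12]
BINARY_OP + → 5 + 12 = 17. Stack: [17]
LOAD_FAST z → push 5. Stack: [17, 5]
LOAD_CONST → push 5. Stack: [17, 5, 5]
BINARY_OP + → 5 + 5 = 10. Stack: [17, 10]
BINARY_OP + → 17 + 10 = 27. Stack: [27]
STORE_FAST n → n=27. Stack: []
LOAD_FAST_LOAD_FAST n,b → push 27,1. Stack: [27, 1]
BINARY_OP + → 27 + 1 = 28. Stack: [28]
RETURN_VALUE → return 28.

28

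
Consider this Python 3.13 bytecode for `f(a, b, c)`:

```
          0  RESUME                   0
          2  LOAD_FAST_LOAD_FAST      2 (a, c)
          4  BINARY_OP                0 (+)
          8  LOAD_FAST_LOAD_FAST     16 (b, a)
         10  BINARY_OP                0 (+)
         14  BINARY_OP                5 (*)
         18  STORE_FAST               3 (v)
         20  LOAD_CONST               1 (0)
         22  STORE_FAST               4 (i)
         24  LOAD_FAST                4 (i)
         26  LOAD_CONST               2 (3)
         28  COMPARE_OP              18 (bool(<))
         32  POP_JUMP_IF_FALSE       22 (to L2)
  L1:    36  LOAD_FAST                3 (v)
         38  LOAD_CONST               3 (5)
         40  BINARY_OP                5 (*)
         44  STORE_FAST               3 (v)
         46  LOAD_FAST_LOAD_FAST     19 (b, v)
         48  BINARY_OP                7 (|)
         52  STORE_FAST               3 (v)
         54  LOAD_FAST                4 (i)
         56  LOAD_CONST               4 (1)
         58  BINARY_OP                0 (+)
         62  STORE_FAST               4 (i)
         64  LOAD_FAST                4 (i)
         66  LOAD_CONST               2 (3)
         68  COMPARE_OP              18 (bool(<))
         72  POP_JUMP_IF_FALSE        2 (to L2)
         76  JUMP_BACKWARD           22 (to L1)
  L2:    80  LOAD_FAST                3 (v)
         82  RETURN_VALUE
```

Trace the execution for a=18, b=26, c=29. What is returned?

259198

LOAD_FAST_LOAD_FAST a,c → push 18,29. Stack: [18, 29]
BINARY_OP + → 18 + 29 = 47. Stack: [47]
LOAD_FAST_LOAD_FAST b,a → push 26,18. Stack: [47, 26, 18]
BINARY_OP + → 26 + 18 = 44. Stack: [47, 44]
BINARY_OP * → 47 * 44 = 2068. Stack: [2068]
STORE_FAST v → v=2068. Stack: []
LOAD_CONST → push 0. Stack: [0]
STORE_FAST i → i=0. Stack: []
LOAD_FAST i → push 0. Stack: [0]
LOAD_CONST → push 3. Stack: [0, 3]
COMPARE_OP bool(<) → 0 vs 3 = True. Stack: [True]
POP_JUMP_IF_FALSE → pop True; no jump. Stack: []
LOAD_FAST v → push 2068. Stack: [2068]
LOAD_CONST → push 5. Stack: [2068, 5]
BINARY_OP * → 2068 * 5 = 10340. Stack: [10340]
STORE_FAST v → v=10340. Stack: []
LOAD_FAST_LOAD_FAST b,v → push 26,10340. Stack: [26, 10340]
BINARY_OP | → 26 | 10340 = 10366. Stack: [10366]
STORE_FAST v → v=10366. Stack: []
LOAD_FAST i → push 0. Stack: [0]
LOAD_CONST → push 1. Stack: [0, 1]
BINARY_OP + → 0 + 1 = 1. Stack: [1]
STORE_FAST i → i=1. Stack: []
LOAD_FAST i → push 1. Stack: [1]
LOAD_CONST → push 3. Stack: [1, 3]
COMPARE_OP bool(<) → 1 vs 3 = True. Stack: [True]
POP_JUMP_IF_FALSE → pop True; no jump. Stack: []
LOAD_FAST v → push 10366. Stack: [10366]
LOAD_CONST → push 5. Stack: [10366, 5]
BINARY_OP * → 10366 * 5 = 51830. Stack: [51830]
STORE_FAST v → v=51830. Stack: []
LOAD_FAST_LOAD_FAST b,v → push 26,51830. Stack: [26, 51830]
BINARY_OP | → 26 | 51830 = 51838. Stack: [51838]
STORE_FAST v → v=51838. Stack: []
LOAD_FAST i → push 1. Stack: [1]
LOAD_CONST → push 1. Stack: [1, 1]
BINARY_OP + → 1 + 1 = 2. Stack: [2]
STORE_FAST i → i=2. Stack: []
LOAD_FAST i → push 2. Stack: [2]
LOAD_CONST → push 3. Stack: [2, 3]
COMPARE_OP bool(<) → 2 vs 3 = True. Stack: [True]
POP_JUMP_IF_FALSE → pop True; no jump. Stack: []
LOAD_FAST v → push 51838. Stack: [51838]
LOAD_CONST → push 5. Stack: [51838, 5]
BINARY_OP * → 51838 * 5 = 259190. Stack: [259190]
STORE_FAST v → v=259190. Stack: []
LOAD_FAST_LOAD_FAST b,v → push 26,259190. Stack: [26, 259190]
BINARY_OP | → 26 | 259190 = 259198. Stack: [259198]
STORE_FAST v → v=259198. Stack: []
LOAD_FAST i → push 2. Stack: [2]
LOAD_CONST → push 1. Stack: [2, 1]
BINARY_OP + → 2 + 1 = 3. Stack: [3]
STORE_FAST i → i=3. Stack: []
LOAD_FAST i → push 3. Stack: [3]
LOAD_CONST → push 3. Stack: [3, 3]
COMPARE_OP bool(<) → 3 vs 3 = False. Stack: [False]
POP_JUMP_IF_FALSE → pop False; jump. Stack: []
LOAD_FAST v → push 259198. Stack: [259198]
RETURN_VALUE → return 259198.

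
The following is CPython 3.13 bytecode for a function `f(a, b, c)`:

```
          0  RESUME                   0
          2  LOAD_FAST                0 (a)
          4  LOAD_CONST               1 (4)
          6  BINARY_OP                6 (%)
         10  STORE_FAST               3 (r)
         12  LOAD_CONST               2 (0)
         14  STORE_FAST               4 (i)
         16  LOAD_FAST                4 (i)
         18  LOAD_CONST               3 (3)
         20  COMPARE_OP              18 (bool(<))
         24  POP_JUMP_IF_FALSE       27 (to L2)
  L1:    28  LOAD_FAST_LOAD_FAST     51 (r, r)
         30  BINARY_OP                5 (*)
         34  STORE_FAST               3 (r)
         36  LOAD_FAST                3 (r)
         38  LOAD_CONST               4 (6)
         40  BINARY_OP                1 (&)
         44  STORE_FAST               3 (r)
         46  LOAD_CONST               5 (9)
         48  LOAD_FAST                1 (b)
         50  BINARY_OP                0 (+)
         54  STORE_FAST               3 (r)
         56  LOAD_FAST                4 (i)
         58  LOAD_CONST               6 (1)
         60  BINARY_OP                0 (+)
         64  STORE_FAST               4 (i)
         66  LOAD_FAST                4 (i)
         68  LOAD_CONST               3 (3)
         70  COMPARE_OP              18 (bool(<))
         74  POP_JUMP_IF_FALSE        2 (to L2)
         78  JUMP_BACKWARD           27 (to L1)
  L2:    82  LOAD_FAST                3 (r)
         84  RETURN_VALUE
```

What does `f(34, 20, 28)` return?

LOAD_FAST a → push 34
LOAD_CONST → push 4
BINARY_OP % → 34 % 4 = 2
STORE_FAST r → r=2
LOAD_CONST → push 0
STORE_FAST i → i=0
LOAD_FAST i → push 0
LOAD_CONST → push 3
COMPARE_OP bool(<) → 0 vs 3 = True
POP_JUMP_IF_FALSE → pop True; no jump
LOAD_FAST_LOAD_FAST r,r → push 2,2
BINARY_OP * → 2 * 2 = 4
STORE_FAST r → r=4
LOAD_FAST r → push 4
LOAD_CONST → push 6
BINARY_OP & → 4 & 6 = 4
STORE_FAST r → r=4
LOAD_CONST → push 9
LOAD_FAST b → push 20
BINARY_OP + → 9 + 20 = 29
STORE_FAST r → r=29
LOAD_FAST i → push 0
LOAD_CONST → push 1
BINARY_OP + → 0 + 1 = 1
STORE_FAST i → i=1
LOAD_FAST i → push 1
LOAD_CONST → push 3
COMPARE_OP bool(<) → 1 vs 3 = True
POP_JUMP_IF_FALSE → pop True; no jump
LOAD_FAST_LOAD_FAST r,r → push 29,29
BINARY_OP * → 29 * 29 = 841
STORE_FAST r → r=841
LOAD_FAST r → push 841
LOAD_CONST → push 6
BINARY_OP & → 841 & 6 = 0
STORE_FAST r → r=0
LOAD_CONST → push 9
LOAD_FAST b → push 20
BINARY_OP + → 9 + 20 = 29
STORE_FAST r → r=29
LOAD_FAST i → push 1
LOAD_CONST → push 1
BINARY_OP + → 1 + 1 = 2
STORE_FAST i → i=2
LOAD_FAST i → push 2
LOAD_CONST → push 3
COMPARE_OP bool(<) → 2 vs 3 = True
POP_JUMP_IF_FALSE → pop True; no jump
LOAD_FAST_LOAD_FAST r,r → push 29,29
BINARY_OP * → 29 * 29 = 841
STORE_FAST r → r=841
LOAD_FAST r → push 841
LOAD_CONST → push 6
BINARY_OP & → 841 & 6 = 0
STORE_FAST r → r=0
LOAD_CONST → push 9
LOAD_FAST b → push 20
BINARY_OP + → 9 + 20 = 29
STORE_FAST r → r=29
LOAD_FAST i → push 2
LOAD_CONST → push 1
BINARY_OP + → 2 + 1 = 3
STORE_FAST i → i=3
LOAD_FAST i → push 3
LOAD_CONST → push 3
COMPARE_OP bool(<) → 3 vs 3 = False
POP_JUMP_IF_FALSE → pop False; jump
LOAD_FAST r → push 29
RETURN_VALUE → return 29.

29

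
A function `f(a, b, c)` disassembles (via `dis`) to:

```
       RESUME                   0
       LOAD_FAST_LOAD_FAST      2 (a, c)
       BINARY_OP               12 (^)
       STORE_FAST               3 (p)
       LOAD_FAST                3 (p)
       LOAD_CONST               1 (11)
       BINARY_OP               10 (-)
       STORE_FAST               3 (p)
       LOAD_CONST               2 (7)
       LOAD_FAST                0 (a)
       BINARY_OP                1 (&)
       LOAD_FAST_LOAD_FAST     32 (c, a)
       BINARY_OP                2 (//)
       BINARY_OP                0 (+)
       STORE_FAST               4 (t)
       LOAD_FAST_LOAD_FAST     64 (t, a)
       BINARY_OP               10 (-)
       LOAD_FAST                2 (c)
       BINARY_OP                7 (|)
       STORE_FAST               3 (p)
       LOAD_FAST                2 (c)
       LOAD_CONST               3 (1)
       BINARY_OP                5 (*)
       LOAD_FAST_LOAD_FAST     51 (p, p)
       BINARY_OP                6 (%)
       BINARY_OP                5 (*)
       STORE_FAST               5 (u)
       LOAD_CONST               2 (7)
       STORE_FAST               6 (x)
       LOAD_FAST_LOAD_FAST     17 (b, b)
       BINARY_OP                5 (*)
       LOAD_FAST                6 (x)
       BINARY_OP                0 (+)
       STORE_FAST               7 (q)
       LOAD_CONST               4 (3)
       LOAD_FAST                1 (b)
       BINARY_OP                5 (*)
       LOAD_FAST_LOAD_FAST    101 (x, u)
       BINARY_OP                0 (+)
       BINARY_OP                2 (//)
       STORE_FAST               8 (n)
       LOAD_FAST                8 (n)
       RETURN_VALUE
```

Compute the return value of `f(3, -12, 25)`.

-6

LOAD_FAST_LOAD_FAST a,c → push 3,25. Stack: [3, 25]
BINARY_OP ^ → 3 ^ 25 = 26. Stack: [26]
STORE_FAST p → p=26. Stack: []
LOAD_FAST p → push 26. Stack: [26]
LOAD_CONST → push 11. Stack: [26, 11]
BINARY_OP - → 26 - 11 = 15. Stack: [15]
STORE_FAST p → p=15. Stack: []
LOAD_CONST → push 7. Stack: [7]
LOAD_FAST a → push 3. Stack: [7, 3]
BINARY_OP & → 7 & 3 = 3. Stack: [3]
LOAD_FAST_LOAD_FAST c,a → push 25,3. Stack: [3, 25, 3]
BINARY_OP // → 25 // 3 = 8. Stack: [3, 8]
BINARY_OP + → 3 + 8 = 11. Stack: [11]
STORE_FAST t → t=11. Stack: []
LOAD_FAST_LOAD_FAST t,a → push 11,3. Stack: [11, 3]
BINARY_OP - → 11 - 3 = 8. Stack: [8]
LOAD_FAST c → push 25. Stack: [8, 25]
BINARY_OP | → 8 | 25 = 25. Stack: [25]
STORE_FAST p → p=25. Stack: []
LOAD_FAST c → push 25. Stack: [25]
LOAD_CONST → push 1. Stack: [25, 1]
BINARY_OP * → 25 * 1 = 25. Stack: [25]
LOAD_FAST_LOAD_FAST p,p → push 25,25. Stack: [25, 25, 25]
BINARY_OP % → 25 % 25 = 0. Stack: [25, 0]
BINARY_OP * → 25 * 0 = 0. Stack: [0]
STORE_FAST u → u=0. Stack: []
LOAD_CONST → push 7. Stack: [7]
STORE_FAST x → x=7. Stack: []
LOAD_FAST_LOAD_FAST b,b → push -12,-12. Stack: [-12, -12]
BINARY_OP * → -12 * -12 = 144. Stack: [144]
LOAD_FAST x → push 7. Stack: [144, 7]
BINARY_OP + → 144 + 7 = 151. Stack: [151]
STORE_FAST q → q=151. Stack: []
LOAD_CONST → push 3. Stack: [3]
LOAD_FAST b → push -12. Stack: [3, -12]
BINARY_OP * → 3 * -12 = -36. Stack: [-36]
LOAD_FAST_LOAD_FAST x,u → push 7,0. Stack: [-36, 7, 0]
BINARY_OP + → 7 + 0 = 7. Stack: [-36, 7]
BINARY_OP // → -36 // 7 = -6. Stack: [-6]
STORE_FAST n → n=-6. Stack: []
LOAD_FAST n → push -6. Stack: [-6]
RETURN_VALUE → return -6.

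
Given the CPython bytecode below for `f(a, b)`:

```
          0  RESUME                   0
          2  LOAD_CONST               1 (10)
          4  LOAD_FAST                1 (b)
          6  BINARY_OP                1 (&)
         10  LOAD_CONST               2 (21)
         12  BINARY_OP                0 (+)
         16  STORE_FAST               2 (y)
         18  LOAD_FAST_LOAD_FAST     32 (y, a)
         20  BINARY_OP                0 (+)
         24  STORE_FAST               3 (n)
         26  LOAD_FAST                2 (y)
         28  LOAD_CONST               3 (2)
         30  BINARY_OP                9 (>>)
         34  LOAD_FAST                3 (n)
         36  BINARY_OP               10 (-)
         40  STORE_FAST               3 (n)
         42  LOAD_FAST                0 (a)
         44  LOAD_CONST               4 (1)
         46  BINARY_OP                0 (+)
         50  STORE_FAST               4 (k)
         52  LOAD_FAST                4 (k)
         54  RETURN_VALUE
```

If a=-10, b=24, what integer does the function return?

LOAD_CONST → push 10. Stack: [10]
LOAD_FAST b → push 24. Stack: [10, 24]
BINARY_OP & → 10 & 24 = 8. Stack: [8]
LOAD_CONST → push 21. Stack: [8, 21]
BINARY_OP + → 8 + 21 = 29. Stack: [29]
STORE_FAST y → y=29. Stack: []
LOAD_FAST_LOAD_FAST y,a → push 29,-10. Stack: [29, -10]
BINARY_OP + → 29 + -10 = 19. Stack: [19]
STORE_FAST n → n=19. Stack: []
LOAD_FAST y → push 29. Stack: [29]
LOAD_CONST → push 2. Stack: [29, 2]
BINARY_OP >> → 29 >> 2 = 7. Stack: [7]
LOAD_FAST n → push 19. Stack: [7, 19]
BINARY_OP - → 7 - 19 = -12. Stack: [-12]
STORE_FAST n → n=-12. Stack: []
LOAD_FAST a → push -10. Stack: [-10]
LOAD_CONST → push 1. Stack: [-10, 1]
BINARY_OP + → -10 + 1 = -9. Stack: [-9]
STORE_FAST k → k=-9. Stack: []
LOAD_FAST k → push -9. Stack: [-9]
RETURN_VALUE → return -9.

-9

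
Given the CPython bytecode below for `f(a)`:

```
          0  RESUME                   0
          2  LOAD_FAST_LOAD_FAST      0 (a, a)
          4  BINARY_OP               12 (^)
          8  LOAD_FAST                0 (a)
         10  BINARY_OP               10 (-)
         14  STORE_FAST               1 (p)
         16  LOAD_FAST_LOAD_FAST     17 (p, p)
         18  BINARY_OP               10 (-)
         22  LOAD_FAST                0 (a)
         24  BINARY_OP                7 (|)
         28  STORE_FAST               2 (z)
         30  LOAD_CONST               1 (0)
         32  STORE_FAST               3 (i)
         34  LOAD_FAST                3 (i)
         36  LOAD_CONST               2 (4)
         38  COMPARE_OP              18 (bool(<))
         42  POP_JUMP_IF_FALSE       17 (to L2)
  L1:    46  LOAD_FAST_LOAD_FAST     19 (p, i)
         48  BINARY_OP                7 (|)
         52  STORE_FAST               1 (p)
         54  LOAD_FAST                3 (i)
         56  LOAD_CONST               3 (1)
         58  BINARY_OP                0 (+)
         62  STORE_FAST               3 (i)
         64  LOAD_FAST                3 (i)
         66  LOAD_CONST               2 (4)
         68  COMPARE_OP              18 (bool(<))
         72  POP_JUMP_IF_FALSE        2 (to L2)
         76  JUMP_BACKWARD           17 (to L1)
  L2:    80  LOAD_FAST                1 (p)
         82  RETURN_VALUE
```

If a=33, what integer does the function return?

-33

LOAD_FAST_LOAD_FAST a,a → push 33,33. Stack: [33, 33]
BINARY_OP ^ → 33 ^ 33 = 0. Stack: [0]
LOAD_FAST a → push 33. Stack: [0, 33]
BINARY_OP - → 0 - 33 = -33. Stack: [-33]
STORE_FAST p → p=-33. Stack: []
LOAD_FAST_LOAD_FAST p,p → push -33,-33. Stack: [-33, -33]
BINARY_OP - → -33 - -33 = 0. Stack: [0]
LOAD_FAST a → push 33. Stack: [0, 33]
BINARY_OP | → 0 | 33 = 33. Stack: [33]
STORE_FAST z → z=33. Stack: []
LOAD_CONST → push 0. Stack: [0]
STORE_FAST i → i=0. Stack: []
LOAD_FAST i → push 0. Stack: [0]
LOAD_CONST → push 4. Stack: [0, 4]
COMPARE_OP bool(<) → 0 vs 4 = True. Stack: [True]
POP_JUMP_IF_FALSE → pop True; no jump. Stack: []
LOAD_FAST_LOAD_FAST p,i → push -33,0. Stack: [-33, 0]
BINARY_OP | → -33 | 0 = -33. Stack: [-33]
STORE_FAST p → p=-33. Stack: []
LOAD_FAST i → push 0. Stack: [0]
LOAD_CONST → push 1. Stack: [0, 1]
BINARY_OP + → 0 + 1 = 1. Stack: [1]
STORE_FAST i → i=1. Stack: []
LOAD_FAST i → push 1. Stack: [1]
LOAD_CONST → push 4. Stack: [1, 4]
COMPARE_OP bool(<) → 1 vs 4 = True. Stack: [True]
POP_JUMP_IF_FALSE → pop True; no jump. Stack: []
LOAD_FAST_LOAD_FAST p,i → push -33,1. Stack: [-33, 1]
BINARY_OP | → -33 | 1 = -33. Stack: [-33]
STORE_FAST p → p=-33. Stack: []
LOAD_FAST i → push 1. Stack: [1]
LOAD_CONST → push 1. Stack: [1, 1]
BINARY_OP + → 1 + 1 = 2. Stack: [2]
STORE_FAST i → i=2. Stack: []
LOAD_FAST i → push 2. Stack: [2]
LOAD_CONST → push 4. Stack: [2, 4]
COMPARE_OP bool(<) → 2 vs 4 = True. Stack: [True]
POP_JUMP_IF_FALSE → pop True; no jump. Stack: []
LOAD_FAST_LOAD_FAST p,i → push -33,2. Stack: [-33, 2]
BINARY_OP | → -33 | 2 = -33. Stack: [-33]
STORE_FAST p → p=-33. Stack: []
LOAD_FAST i → push 2. Stack: [2]
LOAD_CONST → push 1. Stack: [2, 1]
BINARY_OP + → 2 + 1 = 3. Stack: [3]
STORE_FAST i → i=3. Stack: []
LOAD_FAST i → push 3. Stack: [3]
LOAD_CONST → push 4. Stack: [3, 4]
COMPARE_OP bool(<) → 3 vs 4 = True. Stack: [True]
POP_JUMP_IF_FALSE → pop True; no jump. Stack: []
LOAD_FAST_LOAD_FAST p,i → push -33,3. Stack: [-33, 3]
BINARY_OP | → -33 | 3 = -33. Stack: [-33]
STORE_FAST p → p=-33. Stack: []
LOAD_FAST i → push 3. Stack: [3]
LOAD_CONST → push 1. Stack: [3, 1]
BINARY_OP + → 3 + 1 = 4. Stack: [4]
STORE_FAST i → i=4. Stack: []
LOAD_FAST i → push 4. Stack: [4]
LOAD_CONST → push 4. Stack: [4, 4]
COMPARE_OP bool(<) → 4 vs 4 = False. Stack: [False]
POP_JUMP_IF_FALSE → pop False; jump. Stack: []
LOAD_FAST p → push -33. Stack: [-33]
RETURN_VALUE → return -33.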